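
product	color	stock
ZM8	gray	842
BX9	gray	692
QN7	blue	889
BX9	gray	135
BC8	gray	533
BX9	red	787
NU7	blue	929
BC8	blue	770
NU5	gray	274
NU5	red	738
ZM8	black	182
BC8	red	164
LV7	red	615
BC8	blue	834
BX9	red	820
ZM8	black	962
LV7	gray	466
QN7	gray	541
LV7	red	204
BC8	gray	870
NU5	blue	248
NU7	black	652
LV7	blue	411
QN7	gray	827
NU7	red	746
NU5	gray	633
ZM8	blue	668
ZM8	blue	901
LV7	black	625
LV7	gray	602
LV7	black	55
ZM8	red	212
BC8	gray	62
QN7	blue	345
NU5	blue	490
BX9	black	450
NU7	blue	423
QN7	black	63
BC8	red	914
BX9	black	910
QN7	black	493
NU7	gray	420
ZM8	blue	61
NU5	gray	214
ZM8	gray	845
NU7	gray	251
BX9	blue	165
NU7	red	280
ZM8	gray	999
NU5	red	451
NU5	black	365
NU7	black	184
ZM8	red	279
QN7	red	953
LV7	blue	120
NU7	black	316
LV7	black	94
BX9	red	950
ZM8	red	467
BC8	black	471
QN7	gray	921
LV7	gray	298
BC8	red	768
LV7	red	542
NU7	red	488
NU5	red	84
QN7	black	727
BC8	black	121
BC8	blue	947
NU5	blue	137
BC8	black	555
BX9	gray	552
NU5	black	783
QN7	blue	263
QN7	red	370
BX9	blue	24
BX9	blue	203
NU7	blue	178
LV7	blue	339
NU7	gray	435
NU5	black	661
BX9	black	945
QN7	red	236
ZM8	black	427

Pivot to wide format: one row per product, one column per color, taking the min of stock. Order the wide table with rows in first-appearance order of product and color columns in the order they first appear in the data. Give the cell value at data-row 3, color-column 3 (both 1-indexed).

236

With rows in first-appearance order of product, row 3 is product=QN7. color columns in first-appearance order: gray, blue, red, black; column 3 is red.
Long rows with product=QN7, color=red: min(953, 370, 236) = 236.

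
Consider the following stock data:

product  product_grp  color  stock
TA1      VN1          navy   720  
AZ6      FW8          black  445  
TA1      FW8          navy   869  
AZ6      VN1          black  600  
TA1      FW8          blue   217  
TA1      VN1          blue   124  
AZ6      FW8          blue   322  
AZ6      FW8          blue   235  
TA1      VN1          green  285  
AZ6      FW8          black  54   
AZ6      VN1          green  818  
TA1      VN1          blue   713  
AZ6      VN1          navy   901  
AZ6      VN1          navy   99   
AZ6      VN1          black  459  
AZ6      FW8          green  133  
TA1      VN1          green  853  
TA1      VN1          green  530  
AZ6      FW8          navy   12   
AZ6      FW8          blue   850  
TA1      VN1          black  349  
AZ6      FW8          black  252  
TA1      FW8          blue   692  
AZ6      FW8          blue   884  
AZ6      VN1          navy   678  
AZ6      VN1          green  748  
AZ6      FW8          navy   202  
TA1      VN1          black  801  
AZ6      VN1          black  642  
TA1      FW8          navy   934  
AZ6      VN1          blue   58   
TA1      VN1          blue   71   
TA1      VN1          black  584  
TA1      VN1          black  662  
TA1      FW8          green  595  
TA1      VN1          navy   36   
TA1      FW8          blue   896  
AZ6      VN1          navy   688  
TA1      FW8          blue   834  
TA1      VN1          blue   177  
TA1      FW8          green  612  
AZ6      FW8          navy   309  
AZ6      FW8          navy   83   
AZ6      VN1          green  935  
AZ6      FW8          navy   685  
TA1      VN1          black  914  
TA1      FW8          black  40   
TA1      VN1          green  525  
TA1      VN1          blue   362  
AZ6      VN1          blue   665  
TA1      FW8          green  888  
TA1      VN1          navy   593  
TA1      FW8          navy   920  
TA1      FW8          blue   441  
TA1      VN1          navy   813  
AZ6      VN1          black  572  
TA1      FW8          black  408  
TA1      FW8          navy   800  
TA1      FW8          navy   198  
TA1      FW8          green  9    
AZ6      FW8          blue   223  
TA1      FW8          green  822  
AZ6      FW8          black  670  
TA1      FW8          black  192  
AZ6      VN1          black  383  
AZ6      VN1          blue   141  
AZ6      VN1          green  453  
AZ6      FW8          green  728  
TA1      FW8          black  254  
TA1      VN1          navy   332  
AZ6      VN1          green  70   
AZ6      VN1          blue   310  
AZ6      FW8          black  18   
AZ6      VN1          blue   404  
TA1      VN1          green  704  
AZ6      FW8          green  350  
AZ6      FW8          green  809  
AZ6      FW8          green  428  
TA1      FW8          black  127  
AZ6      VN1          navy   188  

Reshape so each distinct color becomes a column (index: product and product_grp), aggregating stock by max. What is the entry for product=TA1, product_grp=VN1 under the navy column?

813

Rows with product=TA1, product_grp=VN1 and color=navy: stock values are 720, 36, 593, 813, 332.
max(720, 36, 593, 813, 332) = 813.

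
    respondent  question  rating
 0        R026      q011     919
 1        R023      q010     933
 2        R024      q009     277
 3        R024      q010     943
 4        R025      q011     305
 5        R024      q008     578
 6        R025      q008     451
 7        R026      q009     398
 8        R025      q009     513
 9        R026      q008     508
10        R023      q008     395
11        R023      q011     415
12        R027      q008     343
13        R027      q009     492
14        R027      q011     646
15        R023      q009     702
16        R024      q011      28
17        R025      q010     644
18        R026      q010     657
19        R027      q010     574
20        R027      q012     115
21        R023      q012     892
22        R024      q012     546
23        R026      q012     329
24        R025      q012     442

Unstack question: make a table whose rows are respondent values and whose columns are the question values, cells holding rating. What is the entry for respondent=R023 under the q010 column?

933

Wide layout: rows indexed by respondent, columns are the 5 distinct question values (q011, q010, q009, q008, q012).
Cell (respondent=R023, question=q010) draws from the long row where respondent=R023 and question=q010, which has rating=933.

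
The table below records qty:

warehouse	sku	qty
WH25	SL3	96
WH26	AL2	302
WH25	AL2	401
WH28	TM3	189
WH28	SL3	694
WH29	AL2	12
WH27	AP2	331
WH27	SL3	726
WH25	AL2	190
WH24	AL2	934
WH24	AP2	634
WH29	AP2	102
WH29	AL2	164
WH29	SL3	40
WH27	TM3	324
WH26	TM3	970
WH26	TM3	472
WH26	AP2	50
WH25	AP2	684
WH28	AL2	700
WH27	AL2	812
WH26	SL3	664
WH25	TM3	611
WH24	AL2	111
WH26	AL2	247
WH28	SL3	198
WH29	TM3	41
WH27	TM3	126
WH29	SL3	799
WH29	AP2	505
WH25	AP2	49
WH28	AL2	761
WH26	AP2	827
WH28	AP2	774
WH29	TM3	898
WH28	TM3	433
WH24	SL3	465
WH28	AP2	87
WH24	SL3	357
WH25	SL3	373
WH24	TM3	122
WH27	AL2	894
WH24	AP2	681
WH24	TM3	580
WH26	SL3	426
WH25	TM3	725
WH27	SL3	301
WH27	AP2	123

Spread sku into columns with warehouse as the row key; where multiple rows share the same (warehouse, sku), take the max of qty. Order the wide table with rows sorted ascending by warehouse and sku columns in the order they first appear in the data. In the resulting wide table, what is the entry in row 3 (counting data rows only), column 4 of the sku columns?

With rows sorted ascending by warehouse, row 3 is warehouse=WH26. sku columns in first-appearance order: SL3, AL2, TM3, AP2; column 4 is AP2.
Long rows with warehouse=WH26, sku=AP2: max(50, 827) = 827.

827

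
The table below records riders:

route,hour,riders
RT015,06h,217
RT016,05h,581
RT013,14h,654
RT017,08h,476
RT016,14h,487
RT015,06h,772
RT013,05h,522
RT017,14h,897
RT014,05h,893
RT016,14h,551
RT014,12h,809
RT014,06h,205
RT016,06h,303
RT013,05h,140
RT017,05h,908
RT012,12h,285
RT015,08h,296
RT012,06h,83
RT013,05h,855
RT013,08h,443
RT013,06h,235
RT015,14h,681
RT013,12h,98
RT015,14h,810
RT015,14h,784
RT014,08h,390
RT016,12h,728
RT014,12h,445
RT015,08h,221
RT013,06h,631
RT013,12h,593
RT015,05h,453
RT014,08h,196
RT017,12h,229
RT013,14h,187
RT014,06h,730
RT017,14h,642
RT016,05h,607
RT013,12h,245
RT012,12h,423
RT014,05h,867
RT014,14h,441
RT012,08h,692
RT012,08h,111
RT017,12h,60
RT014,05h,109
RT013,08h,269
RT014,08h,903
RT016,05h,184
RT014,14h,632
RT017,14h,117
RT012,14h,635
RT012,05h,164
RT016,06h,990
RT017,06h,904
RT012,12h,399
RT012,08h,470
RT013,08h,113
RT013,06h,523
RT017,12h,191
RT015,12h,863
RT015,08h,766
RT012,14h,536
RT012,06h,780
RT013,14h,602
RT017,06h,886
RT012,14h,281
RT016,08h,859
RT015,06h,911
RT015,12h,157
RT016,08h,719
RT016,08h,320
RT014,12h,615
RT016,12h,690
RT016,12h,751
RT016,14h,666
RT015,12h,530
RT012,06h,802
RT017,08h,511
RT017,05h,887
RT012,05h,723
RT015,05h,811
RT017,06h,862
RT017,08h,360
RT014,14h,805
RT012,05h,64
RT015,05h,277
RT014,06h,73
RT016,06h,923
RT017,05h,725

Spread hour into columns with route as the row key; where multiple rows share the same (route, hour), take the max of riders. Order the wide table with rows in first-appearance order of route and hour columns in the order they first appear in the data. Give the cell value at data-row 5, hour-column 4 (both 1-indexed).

With rows in first-appearance order of route, row 5 is route=RT014. hour columns in first-appearance order: 06h, 05h, 14h, 08h, 12h; column 4 is 08h.
Long rows with route=RT014, hour=08h: max(390, 196, 903) = 903.

903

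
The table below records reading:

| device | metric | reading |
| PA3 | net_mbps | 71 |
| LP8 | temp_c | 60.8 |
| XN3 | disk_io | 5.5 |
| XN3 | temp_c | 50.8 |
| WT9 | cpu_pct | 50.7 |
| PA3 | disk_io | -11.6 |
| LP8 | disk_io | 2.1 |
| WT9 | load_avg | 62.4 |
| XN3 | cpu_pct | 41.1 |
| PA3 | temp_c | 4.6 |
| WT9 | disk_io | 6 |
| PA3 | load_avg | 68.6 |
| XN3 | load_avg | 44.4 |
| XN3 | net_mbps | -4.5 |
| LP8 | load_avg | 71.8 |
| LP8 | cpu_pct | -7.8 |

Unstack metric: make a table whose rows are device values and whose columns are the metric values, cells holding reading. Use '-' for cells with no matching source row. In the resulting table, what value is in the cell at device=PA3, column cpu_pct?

No long-format row has device=PA3 and metric=cpu_pct, so the cell is -.

-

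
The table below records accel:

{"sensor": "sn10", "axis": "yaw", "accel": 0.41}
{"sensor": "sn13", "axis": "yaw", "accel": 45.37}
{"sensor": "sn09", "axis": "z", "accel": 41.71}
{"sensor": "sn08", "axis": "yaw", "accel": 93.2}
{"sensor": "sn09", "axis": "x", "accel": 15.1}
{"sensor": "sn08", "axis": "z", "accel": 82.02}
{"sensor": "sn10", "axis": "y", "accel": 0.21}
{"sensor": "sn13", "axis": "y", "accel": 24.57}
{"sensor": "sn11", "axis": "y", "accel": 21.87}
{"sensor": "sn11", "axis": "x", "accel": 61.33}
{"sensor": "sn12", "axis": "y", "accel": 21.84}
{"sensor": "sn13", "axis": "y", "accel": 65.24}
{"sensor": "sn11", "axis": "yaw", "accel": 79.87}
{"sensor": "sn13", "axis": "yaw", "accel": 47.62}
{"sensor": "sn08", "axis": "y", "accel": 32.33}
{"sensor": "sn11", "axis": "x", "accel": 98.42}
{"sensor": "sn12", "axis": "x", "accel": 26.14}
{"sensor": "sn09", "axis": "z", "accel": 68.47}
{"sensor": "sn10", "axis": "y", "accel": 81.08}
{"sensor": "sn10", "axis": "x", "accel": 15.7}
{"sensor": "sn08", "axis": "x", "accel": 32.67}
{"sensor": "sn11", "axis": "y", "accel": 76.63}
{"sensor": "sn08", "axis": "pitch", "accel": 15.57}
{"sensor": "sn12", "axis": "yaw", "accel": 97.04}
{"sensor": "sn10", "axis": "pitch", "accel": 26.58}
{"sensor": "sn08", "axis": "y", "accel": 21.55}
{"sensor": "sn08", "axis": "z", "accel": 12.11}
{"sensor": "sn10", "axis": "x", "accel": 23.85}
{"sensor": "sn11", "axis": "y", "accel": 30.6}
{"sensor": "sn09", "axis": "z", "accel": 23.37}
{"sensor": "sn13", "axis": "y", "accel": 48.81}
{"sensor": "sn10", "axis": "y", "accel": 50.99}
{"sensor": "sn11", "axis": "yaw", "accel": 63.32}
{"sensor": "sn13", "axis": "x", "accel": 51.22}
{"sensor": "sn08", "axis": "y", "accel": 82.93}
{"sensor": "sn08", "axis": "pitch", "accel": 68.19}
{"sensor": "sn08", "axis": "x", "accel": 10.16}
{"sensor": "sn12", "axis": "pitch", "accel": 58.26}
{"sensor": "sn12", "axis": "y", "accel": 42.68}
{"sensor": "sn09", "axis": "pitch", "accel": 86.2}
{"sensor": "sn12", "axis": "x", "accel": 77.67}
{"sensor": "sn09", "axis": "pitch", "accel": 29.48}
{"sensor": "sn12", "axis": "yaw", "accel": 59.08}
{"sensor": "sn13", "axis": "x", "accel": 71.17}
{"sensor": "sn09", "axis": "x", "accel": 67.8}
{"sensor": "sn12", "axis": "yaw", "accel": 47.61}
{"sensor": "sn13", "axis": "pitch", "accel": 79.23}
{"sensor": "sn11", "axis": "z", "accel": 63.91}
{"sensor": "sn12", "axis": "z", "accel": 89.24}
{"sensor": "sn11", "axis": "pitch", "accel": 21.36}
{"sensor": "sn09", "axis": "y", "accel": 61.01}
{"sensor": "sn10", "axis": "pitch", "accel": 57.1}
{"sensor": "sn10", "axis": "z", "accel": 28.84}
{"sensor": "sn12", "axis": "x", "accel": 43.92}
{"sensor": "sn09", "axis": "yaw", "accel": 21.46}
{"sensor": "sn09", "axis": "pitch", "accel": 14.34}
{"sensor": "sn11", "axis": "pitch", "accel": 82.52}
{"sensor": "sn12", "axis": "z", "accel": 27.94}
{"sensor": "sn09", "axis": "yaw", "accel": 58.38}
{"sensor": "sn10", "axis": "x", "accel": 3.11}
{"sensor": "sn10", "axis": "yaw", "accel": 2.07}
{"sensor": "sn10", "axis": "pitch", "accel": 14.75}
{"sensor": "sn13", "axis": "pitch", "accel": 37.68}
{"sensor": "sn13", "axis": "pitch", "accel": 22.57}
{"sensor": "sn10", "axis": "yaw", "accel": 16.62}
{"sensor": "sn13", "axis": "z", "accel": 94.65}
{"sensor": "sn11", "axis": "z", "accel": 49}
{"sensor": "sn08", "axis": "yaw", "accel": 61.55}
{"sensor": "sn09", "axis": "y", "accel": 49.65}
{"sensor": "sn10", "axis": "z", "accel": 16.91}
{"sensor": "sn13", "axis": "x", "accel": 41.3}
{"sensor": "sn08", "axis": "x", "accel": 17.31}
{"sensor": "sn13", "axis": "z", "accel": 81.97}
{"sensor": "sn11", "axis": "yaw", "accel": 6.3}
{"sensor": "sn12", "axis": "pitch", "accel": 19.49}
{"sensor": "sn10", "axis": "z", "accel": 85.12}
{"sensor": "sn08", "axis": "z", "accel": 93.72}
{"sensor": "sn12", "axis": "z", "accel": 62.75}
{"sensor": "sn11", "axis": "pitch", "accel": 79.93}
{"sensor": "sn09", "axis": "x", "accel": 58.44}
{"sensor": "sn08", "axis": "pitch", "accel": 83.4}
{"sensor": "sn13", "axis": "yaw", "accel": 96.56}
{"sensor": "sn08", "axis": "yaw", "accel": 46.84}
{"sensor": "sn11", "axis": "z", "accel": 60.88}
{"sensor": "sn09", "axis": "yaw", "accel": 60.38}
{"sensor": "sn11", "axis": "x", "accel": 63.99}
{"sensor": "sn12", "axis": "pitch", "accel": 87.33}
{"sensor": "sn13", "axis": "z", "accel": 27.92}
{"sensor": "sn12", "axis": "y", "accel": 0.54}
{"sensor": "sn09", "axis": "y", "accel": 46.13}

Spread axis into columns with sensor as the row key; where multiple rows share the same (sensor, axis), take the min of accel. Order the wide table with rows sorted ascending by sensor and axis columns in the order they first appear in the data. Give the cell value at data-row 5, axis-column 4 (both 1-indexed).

0.54

With rows sorted ascending by sensor, row 5 is sensor=sn12. axis columns in first-appearance order: yaw, z, x, y, pitch; column 4 is y.
Long rows with sensor=sn12, axis=y: min(21.84, 42.68, 0.54) = 0.54.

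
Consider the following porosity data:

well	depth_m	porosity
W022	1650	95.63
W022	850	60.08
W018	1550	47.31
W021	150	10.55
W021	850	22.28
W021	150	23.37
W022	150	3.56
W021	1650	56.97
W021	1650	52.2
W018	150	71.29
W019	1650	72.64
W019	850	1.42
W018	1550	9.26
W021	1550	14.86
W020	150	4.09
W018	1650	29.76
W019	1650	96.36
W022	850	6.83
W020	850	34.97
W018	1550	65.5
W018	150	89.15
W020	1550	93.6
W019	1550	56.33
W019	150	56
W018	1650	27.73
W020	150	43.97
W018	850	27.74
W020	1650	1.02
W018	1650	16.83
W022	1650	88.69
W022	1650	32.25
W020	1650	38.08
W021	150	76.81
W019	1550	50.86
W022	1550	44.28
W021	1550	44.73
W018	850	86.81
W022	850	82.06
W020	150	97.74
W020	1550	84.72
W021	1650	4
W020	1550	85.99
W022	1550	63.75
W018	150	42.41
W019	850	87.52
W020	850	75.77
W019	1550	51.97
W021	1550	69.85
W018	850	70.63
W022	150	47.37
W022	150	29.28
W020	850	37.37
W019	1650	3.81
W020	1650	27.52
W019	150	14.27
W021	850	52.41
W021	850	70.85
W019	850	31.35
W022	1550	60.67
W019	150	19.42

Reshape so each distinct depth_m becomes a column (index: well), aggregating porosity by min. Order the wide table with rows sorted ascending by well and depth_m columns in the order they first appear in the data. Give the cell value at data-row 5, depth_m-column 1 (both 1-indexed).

With rows sorted ascending by well, row 5 is well=W022. depth_m columns in first-appearance order: 1650, 850, 1550, 150; column 1 is 1650.
Long rows with well=W022, depth_m=1650: min(95.63, 88.69, 32.25) = 32.25.

32.25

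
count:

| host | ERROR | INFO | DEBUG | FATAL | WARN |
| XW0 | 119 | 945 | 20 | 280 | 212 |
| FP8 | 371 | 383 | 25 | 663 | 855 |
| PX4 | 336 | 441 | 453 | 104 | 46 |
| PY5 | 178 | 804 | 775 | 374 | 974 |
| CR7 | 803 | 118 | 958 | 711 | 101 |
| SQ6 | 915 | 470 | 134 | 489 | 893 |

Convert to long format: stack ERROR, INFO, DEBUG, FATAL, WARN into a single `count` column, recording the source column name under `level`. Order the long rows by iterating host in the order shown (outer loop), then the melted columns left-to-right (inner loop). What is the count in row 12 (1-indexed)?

30 rows total (6 × 5). Row 12: index ⌊(12-1)/5⌋ = 2 into host → PX4; (12-1) mod 5 = 1 into the melted columns → INFO.
So row 12 is (PX4, INFO, 441); count = 441.

441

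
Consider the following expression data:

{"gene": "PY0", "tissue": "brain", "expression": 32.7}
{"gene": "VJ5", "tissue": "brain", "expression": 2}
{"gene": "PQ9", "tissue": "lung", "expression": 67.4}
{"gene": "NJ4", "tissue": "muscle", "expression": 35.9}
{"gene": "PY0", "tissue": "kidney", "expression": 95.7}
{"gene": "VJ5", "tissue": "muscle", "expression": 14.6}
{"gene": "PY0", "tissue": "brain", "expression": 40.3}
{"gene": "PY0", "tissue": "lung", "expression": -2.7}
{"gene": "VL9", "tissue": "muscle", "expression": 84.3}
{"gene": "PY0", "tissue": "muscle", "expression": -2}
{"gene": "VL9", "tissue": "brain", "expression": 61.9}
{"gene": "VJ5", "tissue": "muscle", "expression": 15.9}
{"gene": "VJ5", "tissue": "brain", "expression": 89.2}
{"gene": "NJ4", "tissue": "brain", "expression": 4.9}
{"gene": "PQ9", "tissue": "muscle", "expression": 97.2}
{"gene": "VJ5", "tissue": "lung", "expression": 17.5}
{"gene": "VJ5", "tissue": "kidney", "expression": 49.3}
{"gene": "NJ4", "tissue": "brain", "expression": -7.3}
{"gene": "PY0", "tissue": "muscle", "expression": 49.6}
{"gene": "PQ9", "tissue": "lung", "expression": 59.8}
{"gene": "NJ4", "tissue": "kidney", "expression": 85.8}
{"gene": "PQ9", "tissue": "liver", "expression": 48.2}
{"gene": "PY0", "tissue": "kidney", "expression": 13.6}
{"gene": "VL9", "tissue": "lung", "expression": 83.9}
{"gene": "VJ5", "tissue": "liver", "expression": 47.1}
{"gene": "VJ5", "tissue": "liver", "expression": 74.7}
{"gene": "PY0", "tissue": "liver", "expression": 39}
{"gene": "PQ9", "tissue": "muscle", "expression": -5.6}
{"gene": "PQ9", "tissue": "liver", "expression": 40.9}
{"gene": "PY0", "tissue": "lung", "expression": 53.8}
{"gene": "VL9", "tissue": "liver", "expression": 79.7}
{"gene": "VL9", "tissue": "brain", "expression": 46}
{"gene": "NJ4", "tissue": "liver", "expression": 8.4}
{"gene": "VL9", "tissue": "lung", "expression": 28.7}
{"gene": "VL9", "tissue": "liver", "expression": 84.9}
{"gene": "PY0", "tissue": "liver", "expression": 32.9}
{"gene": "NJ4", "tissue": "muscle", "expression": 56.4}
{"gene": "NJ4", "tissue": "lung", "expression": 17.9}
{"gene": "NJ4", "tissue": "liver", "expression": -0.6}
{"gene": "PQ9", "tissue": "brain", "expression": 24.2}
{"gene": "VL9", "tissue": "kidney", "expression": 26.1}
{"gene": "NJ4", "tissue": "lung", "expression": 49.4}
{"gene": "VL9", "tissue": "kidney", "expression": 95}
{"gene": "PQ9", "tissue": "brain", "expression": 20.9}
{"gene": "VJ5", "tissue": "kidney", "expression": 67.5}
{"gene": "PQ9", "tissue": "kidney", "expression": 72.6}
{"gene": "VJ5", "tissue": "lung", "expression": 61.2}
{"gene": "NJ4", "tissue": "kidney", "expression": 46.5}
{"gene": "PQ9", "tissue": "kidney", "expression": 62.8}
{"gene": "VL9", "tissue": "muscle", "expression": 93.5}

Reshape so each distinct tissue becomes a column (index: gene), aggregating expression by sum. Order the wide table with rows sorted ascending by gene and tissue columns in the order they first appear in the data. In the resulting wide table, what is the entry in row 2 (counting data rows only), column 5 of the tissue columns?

89.1

With rows sorted ascending by gene, row 2 is gene=PQ9. tissue columns in first-appearance order: brain, lung, muscle, kidney, liver; column 5 is liver.
Long rows with gene=PQ9, tissue=liver: 48.2 + 40.9 = 89.1.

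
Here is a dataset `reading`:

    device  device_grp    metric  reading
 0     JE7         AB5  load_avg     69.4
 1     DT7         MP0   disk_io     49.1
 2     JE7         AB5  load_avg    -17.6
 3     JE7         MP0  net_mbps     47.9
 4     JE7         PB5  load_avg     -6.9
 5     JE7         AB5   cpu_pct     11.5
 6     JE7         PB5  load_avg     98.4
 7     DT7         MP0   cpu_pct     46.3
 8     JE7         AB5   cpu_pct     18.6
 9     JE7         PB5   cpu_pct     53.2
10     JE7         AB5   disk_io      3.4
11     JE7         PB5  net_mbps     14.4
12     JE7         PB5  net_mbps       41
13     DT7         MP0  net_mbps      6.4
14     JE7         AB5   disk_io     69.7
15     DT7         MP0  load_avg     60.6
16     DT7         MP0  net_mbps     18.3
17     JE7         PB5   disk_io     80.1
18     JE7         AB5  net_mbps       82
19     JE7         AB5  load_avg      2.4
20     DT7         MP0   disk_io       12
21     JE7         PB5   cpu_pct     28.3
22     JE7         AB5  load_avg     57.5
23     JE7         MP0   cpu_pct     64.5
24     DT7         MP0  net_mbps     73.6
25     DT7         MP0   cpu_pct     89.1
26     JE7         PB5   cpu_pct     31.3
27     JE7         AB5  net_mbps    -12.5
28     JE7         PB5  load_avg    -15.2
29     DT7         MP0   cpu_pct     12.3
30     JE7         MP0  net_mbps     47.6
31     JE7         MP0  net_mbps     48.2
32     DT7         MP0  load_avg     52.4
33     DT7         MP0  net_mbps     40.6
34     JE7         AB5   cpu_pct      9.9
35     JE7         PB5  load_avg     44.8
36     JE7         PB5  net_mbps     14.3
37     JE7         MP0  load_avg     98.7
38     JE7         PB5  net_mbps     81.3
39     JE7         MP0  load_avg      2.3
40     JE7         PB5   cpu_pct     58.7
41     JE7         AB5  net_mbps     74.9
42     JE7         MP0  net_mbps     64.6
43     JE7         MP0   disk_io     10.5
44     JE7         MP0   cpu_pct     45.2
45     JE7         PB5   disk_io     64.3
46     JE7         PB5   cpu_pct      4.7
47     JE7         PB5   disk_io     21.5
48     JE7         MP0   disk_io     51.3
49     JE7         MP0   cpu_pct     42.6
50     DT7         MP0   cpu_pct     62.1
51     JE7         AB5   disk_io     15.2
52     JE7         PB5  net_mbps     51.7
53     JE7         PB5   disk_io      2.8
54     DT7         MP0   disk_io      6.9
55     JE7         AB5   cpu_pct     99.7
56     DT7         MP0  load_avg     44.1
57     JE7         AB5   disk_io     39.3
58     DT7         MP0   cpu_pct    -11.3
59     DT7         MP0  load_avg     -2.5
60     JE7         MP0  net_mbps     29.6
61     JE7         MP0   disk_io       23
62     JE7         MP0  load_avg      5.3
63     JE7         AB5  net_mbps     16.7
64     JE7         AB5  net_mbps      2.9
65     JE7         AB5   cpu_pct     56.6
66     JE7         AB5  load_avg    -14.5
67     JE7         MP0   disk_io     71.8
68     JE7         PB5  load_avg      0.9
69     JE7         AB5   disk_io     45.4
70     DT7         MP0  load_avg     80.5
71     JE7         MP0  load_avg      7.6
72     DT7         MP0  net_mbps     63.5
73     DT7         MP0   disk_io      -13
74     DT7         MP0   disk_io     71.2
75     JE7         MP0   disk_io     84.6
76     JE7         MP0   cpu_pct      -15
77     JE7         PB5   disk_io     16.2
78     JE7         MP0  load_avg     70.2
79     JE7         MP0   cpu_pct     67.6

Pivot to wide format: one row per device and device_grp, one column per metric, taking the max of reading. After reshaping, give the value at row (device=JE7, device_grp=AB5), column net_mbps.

Rows with device=JE7, device_grp=AB5 and metric=net_mbps: reading values are 82, -12.5, 74.9, 16.7, 2.9.
max(82, -12.5, 74.9, 16.7, 2.9) = 82.

82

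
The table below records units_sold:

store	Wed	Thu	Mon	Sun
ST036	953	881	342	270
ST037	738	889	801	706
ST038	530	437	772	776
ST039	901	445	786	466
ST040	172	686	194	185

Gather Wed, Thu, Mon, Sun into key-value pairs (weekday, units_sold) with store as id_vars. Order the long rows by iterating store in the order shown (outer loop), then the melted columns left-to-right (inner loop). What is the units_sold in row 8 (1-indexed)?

20 rows total (5 × 4). Row 8: index ⌊(8-1)/4⌋ = 1 into store → ST037; (8-1) mod 4 = 3 into the melted columns → Sun.
So row 8 is (ST037, Sun, 706); units_sold = 706.

706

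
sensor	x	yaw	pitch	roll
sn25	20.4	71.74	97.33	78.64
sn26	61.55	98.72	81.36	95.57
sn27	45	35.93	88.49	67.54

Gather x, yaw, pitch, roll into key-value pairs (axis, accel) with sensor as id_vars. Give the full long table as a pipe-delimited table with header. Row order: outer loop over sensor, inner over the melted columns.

| sensor | axis | accel |
| sn25 | x | 20.4 |
| sn25 | yaw | 71.74 |
| sn25 | pitch | 97.33 |
| sn25 | roll | 78.64 |
| sn26 | x | 61.55 |
| sn26 | yaw | 98.72 |
| sn26 | pitch | 81.36 |
| sn26 | roll | 95.57 |
| sn27 | x | 45 |
| sn27 | yaw | 35.93 |
| sn27 | pitch | 88.49 |
| sn27 | roll | 67.54 |

Each (sensor, column) pair becomes one row: 3 × 4 = 12 rows.
For example, (sn25, x) → accel=20.4.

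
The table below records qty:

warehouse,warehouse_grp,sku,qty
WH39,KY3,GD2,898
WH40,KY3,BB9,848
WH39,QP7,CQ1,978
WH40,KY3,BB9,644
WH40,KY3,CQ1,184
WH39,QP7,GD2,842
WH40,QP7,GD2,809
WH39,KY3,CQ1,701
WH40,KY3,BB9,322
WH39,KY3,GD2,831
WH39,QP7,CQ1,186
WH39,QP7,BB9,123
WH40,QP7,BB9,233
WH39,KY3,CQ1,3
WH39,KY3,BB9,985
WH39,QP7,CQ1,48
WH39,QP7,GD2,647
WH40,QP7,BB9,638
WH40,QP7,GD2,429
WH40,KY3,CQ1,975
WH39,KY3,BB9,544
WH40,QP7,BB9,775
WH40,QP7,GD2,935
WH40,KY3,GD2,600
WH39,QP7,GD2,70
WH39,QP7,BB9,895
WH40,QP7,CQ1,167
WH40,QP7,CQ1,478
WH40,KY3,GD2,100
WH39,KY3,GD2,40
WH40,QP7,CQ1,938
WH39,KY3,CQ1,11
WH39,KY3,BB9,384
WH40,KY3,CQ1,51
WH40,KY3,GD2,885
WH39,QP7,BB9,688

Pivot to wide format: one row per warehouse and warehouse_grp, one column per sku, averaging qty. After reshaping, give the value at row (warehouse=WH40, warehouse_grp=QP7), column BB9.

Rows with warehouse=WH40, warehouse_grp=QP7 and sku=BB9: qty values are 233, 638, 775.
(233 + 638 + 775) / 3 = 548.67.

548.67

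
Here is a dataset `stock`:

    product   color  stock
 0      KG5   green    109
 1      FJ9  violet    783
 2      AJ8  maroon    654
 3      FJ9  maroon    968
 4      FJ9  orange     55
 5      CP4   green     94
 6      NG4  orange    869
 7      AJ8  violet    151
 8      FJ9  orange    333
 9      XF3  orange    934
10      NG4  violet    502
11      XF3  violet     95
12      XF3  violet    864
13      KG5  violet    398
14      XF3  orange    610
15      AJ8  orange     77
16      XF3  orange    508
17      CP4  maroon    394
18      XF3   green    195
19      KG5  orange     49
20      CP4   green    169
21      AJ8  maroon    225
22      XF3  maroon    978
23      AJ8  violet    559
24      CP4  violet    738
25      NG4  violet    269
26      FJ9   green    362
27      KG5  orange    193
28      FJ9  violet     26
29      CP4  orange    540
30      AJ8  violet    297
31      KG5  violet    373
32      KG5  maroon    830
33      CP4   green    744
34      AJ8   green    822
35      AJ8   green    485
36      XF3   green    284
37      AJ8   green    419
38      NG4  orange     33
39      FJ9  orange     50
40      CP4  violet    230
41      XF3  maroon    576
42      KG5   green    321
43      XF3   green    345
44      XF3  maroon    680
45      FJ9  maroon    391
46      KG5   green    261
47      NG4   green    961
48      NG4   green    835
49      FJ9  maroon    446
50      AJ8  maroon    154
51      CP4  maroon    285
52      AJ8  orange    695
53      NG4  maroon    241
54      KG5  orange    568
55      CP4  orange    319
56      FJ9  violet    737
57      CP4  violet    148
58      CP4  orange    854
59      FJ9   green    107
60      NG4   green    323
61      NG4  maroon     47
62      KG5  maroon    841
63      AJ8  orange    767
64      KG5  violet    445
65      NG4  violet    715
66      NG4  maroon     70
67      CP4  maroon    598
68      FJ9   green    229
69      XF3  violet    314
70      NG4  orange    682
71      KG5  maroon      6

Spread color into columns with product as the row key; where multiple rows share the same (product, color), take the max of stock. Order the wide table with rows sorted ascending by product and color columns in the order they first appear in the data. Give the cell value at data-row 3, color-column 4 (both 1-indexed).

With rows sorted ascending by product, row 3 is product=FJ9. color columns in first-appearance order: green, violet, maroon, orange; column 4 is orange.
Long rows with product=FJ9, color=orange: max(55, 333, 50) = 333.

333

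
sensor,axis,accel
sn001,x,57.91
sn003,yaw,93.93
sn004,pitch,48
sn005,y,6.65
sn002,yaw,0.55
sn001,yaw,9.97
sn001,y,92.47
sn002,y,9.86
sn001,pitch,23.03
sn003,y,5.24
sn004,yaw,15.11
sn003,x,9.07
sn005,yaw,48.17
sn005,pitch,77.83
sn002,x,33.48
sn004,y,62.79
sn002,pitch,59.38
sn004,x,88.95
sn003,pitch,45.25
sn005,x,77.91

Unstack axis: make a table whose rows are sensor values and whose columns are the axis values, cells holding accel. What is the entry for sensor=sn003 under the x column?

9.07

Wide layout: rows indexed by sensor, columns are the 4 distinct axis values (x, yaw, pitch, y).
Cell (sensor=sn003, axis=x) draws from the long row where sensor=sn003 and axis=x, which has accel=9.07.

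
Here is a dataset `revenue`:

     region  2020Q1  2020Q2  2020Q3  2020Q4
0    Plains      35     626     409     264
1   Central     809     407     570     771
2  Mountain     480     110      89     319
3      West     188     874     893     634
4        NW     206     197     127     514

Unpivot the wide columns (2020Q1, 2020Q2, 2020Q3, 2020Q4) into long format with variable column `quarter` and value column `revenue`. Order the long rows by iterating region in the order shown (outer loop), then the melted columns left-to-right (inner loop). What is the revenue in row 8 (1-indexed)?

20 rows total (5 × 4). Row 8: index ⌊(8-1)/4⌋ = 1 into region → Central; (8-1) mod 4 = 3 into the melted columns → 2020Q4.
So row 8 is (Central, 2020Q4, 771); revenue = 771.

771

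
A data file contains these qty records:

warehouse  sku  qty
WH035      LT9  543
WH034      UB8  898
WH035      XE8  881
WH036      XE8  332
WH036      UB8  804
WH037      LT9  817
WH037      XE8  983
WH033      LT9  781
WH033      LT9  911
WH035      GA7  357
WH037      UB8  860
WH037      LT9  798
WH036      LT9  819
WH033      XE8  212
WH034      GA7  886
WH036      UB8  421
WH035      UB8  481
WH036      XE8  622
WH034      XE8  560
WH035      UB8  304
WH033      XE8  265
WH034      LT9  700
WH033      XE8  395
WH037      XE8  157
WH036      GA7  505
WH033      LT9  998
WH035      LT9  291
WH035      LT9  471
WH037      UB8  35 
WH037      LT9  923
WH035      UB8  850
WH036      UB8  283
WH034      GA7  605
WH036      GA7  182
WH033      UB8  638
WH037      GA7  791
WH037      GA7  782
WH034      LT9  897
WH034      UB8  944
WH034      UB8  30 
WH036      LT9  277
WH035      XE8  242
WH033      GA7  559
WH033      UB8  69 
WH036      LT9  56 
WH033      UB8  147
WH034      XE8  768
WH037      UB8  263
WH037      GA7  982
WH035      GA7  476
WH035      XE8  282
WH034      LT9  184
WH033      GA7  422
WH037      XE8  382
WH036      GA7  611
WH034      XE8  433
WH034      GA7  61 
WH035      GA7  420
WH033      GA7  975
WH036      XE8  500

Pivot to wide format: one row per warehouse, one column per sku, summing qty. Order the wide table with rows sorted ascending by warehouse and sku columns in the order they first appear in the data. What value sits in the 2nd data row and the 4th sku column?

1552

With rows sorted ascending by warehouse, row 2 is warehouse=WH034. sku columns in first-appearance order: LT9, UB8, XE8, GA7; column 4 is GA7.
Long rows with warehouse=WH034, sku=GA7: 886 + 605 + 61 = 1552.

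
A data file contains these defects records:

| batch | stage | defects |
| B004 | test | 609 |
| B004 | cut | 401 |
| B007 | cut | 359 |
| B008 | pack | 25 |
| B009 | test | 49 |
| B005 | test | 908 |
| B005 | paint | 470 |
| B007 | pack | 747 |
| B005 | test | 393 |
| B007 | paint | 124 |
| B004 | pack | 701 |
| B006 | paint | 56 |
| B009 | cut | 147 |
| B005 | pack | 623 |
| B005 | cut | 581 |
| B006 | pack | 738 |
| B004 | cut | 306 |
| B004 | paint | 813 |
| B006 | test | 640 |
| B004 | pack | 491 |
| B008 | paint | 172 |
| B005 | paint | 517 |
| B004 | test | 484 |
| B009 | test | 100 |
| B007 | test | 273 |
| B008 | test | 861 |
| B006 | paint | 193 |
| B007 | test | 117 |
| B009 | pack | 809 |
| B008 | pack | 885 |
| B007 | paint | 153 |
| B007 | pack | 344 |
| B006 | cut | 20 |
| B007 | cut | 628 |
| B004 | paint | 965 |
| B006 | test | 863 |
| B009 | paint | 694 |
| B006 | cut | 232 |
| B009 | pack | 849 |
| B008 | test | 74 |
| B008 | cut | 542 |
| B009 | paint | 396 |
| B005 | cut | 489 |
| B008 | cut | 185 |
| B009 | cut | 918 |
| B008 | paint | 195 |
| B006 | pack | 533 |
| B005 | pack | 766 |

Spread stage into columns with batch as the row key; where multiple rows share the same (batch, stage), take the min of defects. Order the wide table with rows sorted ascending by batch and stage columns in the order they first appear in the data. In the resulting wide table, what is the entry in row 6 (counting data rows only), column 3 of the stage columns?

809

With rows sorted ascending by batch, row 6 is batch=B009. stage columns in first-appearance order: test, cut, pack, paint; column 3 is pack.
Long rows with batch=B009, stage=pack: min(809, 849) = 809.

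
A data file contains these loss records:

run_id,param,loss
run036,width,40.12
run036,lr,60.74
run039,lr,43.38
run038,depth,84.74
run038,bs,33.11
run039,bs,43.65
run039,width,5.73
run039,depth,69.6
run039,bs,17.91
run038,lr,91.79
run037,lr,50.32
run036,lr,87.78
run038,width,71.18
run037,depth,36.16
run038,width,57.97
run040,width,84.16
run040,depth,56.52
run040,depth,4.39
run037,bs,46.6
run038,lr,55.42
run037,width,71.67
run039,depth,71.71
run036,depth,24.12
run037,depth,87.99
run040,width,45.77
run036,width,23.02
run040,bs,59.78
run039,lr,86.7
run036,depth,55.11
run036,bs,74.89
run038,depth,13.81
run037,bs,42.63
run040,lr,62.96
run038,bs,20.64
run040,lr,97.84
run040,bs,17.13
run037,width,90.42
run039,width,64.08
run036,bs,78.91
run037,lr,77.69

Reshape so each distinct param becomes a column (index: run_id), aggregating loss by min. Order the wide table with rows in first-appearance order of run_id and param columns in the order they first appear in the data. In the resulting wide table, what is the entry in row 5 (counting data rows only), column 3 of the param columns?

With rows in first-appearance order of run_id, row 5 is run_id=run040. param columns in first-appearance order: width, lr, depth, bs; column 3 is depth.
Long rows with run_id=run040, param=depth: min(56.52, 4.39) = 4.39.

4.39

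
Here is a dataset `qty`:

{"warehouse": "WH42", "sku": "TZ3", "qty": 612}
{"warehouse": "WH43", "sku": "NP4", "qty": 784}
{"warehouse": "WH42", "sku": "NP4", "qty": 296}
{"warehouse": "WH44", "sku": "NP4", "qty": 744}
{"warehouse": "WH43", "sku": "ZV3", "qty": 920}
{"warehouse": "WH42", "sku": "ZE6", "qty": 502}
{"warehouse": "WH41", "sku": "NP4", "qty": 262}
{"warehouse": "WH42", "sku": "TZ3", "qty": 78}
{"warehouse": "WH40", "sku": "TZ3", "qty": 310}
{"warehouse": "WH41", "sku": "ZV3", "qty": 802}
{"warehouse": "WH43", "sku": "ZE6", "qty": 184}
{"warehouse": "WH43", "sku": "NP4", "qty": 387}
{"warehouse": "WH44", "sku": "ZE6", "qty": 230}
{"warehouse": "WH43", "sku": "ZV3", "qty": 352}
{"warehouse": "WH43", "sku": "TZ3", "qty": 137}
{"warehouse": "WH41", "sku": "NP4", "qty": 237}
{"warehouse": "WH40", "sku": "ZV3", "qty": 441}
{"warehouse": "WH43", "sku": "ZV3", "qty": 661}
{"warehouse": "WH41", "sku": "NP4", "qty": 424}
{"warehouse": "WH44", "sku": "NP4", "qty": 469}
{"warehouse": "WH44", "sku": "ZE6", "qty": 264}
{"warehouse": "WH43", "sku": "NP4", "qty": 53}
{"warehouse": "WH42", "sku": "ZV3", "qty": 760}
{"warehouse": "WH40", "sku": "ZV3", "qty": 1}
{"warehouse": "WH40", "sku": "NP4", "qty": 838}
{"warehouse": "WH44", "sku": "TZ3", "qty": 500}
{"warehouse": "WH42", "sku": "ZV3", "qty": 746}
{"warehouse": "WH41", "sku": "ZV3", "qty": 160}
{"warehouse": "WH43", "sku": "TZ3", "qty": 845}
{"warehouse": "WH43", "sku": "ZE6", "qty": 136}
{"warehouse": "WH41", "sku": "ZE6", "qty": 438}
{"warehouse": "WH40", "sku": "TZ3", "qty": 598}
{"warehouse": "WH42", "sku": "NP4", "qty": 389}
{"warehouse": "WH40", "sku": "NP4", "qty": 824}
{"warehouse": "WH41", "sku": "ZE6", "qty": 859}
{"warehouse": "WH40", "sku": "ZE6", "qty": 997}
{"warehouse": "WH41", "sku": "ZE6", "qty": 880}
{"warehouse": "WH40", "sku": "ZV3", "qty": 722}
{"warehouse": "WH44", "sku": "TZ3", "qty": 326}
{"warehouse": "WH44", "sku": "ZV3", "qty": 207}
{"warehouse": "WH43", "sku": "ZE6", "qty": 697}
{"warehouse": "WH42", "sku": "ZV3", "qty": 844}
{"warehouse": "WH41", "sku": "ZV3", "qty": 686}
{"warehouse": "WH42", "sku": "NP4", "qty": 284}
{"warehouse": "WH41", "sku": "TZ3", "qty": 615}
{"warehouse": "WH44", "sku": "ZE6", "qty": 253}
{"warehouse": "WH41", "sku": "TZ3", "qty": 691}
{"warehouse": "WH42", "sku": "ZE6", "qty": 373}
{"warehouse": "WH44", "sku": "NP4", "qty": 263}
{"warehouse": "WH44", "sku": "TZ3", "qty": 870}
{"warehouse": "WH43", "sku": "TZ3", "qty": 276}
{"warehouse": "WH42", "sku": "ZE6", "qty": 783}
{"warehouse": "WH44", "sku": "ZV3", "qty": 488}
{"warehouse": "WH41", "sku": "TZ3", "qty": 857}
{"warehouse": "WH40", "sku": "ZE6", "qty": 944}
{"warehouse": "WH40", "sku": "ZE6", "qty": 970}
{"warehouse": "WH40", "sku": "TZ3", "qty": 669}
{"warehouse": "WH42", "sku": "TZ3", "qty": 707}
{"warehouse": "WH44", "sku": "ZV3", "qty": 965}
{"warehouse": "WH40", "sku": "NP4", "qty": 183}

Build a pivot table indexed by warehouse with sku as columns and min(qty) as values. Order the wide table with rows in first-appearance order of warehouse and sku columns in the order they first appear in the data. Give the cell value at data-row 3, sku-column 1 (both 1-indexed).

With rows in first-appearance order of warehouse, row 3 is warehouse=WH44. sku columns in first-appearance order: TZ3, NP4, ZV3, ZE6; column 1 is TZ3.
Long rows with warehouse=WH44, sku=TZ3: min(500, 326, 870) = 326.

326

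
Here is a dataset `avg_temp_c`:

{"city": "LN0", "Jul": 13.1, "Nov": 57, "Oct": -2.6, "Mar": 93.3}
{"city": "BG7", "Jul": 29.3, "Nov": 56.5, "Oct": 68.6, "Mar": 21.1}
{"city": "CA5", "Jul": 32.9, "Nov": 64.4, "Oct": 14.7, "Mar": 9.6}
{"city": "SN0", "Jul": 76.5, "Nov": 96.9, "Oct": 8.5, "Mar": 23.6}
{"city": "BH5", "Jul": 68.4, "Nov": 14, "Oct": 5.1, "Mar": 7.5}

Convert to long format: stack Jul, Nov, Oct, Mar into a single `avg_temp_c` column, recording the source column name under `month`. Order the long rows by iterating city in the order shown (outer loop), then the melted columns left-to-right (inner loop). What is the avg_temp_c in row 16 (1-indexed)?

20 rows total (5 × 4). Row 16: index ⌊(16-1)/4⌋ = 3 into city → SN0; (16-1) mod 4 = 3 into the melted columns → Mar.
So row 16 is (SN0, Mar, 23.6); avg_temp_c = 23.6.

23.6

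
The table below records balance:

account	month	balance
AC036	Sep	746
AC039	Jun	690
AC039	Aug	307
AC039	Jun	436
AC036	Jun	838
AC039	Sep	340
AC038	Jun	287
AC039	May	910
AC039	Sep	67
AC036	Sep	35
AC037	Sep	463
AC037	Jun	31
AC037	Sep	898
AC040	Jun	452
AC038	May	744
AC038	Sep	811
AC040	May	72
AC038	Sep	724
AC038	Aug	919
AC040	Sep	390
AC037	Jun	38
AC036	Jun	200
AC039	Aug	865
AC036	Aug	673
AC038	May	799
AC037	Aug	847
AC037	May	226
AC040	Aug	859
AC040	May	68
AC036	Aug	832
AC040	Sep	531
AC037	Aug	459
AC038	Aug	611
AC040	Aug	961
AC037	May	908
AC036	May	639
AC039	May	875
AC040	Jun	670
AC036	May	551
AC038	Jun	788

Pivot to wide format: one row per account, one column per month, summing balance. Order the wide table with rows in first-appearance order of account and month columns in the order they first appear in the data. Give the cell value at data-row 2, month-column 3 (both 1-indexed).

With rows in first-appearance order of account, row 2 is account=AC039. month columns in first-appearance order: Sep, Jun, Aug, May; column 3 is Aug.
Long rows with account=AC039, month=Aug: 307 + 865 = 1172.

1172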